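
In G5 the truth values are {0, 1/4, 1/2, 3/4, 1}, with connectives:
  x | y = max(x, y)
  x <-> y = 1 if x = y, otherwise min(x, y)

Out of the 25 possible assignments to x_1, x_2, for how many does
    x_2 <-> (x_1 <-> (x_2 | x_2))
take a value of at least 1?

11

value 1: 11 assignments (counts)
value 3/4: 2 assignments
value 1/2: 3 assignments
value 1/4: 4 assignments
value 0: 5 assignments
So 11 of the 25 assignments meet the threshold.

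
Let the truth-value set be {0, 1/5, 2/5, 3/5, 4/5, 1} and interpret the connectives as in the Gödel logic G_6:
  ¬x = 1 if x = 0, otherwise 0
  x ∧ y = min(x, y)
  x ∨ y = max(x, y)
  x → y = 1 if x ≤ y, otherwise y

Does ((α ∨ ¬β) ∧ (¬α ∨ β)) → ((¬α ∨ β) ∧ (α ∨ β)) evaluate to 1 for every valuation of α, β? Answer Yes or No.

No

Counterexample: take α = 0, β = 0.
¬β = ¬0 = 1
α ∨ ¬β = 0 ∨ 1 = 1
¬α = ¬0 = 1
¬α ∨ β = 1 ∨ 0 = 1
(α ∨ ¬β) ∧ (¬α ∨ β) = 1 ∧ 1 = 1
¬α = ¬0 = 1
¬α ∨ β = 1 ∨ 0 = 1
α ∨ β = 0 ∨ 0 = 0
(¬α ∨ β) ∧ (α ∨ β) = 1 ∧ 0 = 0
((α ∨ ¬β) ∧ (¬α ∨ β)) → ((¬α ∨ β) ∧ (α ∨ β)) = 1 → 0 = 0
This gives 0 ≠ 1.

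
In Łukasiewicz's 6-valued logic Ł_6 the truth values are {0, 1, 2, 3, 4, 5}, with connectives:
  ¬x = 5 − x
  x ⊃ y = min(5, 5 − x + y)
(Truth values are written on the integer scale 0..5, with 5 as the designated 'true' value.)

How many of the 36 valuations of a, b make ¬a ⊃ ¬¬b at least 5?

21

value 5: 21 assignments (counts)
value 4: 5 assignments
value 3: 4 assignments
value 2: 3 assignments
value 1: 2 assignments
value 0: 1 assignment
So 21 of the 36 assignments meet the threshold.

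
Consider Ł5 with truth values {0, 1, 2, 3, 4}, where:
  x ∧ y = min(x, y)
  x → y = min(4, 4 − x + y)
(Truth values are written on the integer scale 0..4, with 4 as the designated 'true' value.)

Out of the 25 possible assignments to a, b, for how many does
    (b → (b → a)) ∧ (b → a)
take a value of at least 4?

15

value 4: 15 assignments (counts)
value 3: 4 assignments
value 2: 3 assignments
value 1: 2 assignments
value 0: 1 assignment
So 15 of the 25 assignments meet the threshold.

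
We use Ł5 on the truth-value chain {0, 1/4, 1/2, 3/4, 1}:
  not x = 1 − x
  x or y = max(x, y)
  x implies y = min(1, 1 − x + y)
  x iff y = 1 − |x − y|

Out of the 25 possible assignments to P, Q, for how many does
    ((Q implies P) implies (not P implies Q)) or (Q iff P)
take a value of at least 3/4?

24

value 1: 20 assignments (counts)
value 3/4: 4 assignments (counts)
value 1/2: 1 assignment
So 24 of the 25 assignments meet the threshold.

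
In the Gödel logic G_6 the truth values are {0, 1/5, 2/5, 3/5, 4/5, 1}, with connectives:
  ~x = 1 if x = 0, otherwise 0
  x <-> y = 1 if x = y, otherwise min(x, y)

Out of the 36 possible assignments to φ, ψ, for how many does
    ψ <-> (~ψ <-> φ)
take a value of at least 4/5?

3

value 1: 2 assignments (counts)
value 4/5: 1 assignment (counts)
value 3/5: 1 assignment
value 2/5: 1 assignment
value 1/5: 1 assignment
value 0: 30 assignments
So 3 of the 36 assignments meet the threshold.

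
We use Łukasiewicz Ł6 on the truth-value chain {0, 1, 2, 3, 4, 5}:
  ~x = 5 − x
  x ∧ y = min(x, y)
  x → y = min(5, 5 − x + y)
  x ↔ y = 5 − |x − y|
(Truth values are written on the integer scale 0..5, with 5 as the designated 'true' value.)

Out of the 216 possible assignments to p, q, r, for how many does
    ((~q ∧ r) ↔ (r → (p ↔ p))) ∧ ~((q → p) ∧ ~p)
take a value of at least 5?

value 5: 1 assignment (counts)
value 4: 7 assignments
value 3: 19 assignments
value 2: 49 assignments
value 1: 69 assignments
value 0: 71 assignments
So 1 of the 216 assignments meets the threshold.

1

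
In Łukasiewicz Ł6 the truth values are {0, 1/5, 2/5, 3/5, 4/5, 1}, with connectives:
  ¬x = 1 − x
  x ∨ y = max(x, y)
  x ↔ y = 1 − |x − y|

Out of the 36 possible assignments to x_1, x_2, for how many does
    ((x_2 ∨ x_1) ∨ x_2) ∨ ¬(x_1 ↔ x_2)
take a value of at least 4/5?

value 1: 11 assignments (counts)
value 4/5: 9 assignments (counts)
value 3/5: 7 assignments
value 2/5: 5 assignments
value 1/5: 3 assignments
value 0: 1 assignment
So 20 of the 36 assignments meet the threshold.

20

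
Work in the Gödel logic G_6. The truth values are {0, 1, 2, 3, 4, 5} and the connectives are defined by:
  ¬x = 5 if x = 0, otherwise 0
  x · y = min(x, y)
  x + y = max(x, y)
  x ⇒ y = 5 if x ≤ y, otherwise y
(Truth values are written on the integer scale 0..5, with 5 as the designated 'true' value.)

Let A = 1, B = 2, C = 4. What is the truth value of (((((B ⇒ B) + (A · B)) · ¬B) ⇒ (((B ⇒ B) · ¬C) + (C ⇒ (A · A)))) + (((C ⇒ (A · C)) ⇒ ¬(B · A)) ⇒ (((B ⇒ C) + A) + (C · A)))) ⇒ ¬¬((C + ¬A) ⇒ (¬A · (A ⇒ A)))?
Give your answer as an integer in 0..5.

B ⇒ B = 2 ⇒ 2 = 5
A · B = 1 · 2 = 1
(B ⇒ B) + (A · B) = 5 + 1 = 5
¬B = ¬2 = 0
((B ⇒ B) + (A · B)) · ¬B = 5 · 0 = 0
B ⇒ B = 2 ⇒ 2 = 5
¬C = ¬4 = 0
(B ⇒ B) · ¬C = 5 · 0 = 0
A · A = 1 · 1 = 1
C ⇒ (A · A) = 4 ⇒ 1 = 1
((B ⇒ B) · ¬C) + (C ⇒ (A · A)) = 0 + 1 = 1
(((B ⇒ B) + (A · B)) · ¬B) ⇒ (((B ⇒ B) · ¬C) + (C ⇒ (A · A))) = 0 ⇒ 1 = 5
A · C = 1 · 4 = 1
C ⇒ (A · C) = 4 ⇒ 1 = 1
B · A = 2 · 1 = 1
¬(B · A) = ¬1 = 0
(C ⇒ (A · C)) ⇒ ¬(B · A) = 1 ⇒ 0 = 0
B ⇒ C = 2 ⇒ 4 = 5
(B ⇒ C) + A = 5 + 1 = 5
C · A = 4 · 1 = 1
((B ⇒ C) + A) + (C · A) = 5 + 1 = 5
((C ⇒ (A · C)) ⇒ ¬(B · A)) ⇒ (((B ⇒ C) + A) + (C · A)) = 0 ⇒ 5 = 5
((((B ⇒ B) + (A · B)) · ¬B) ⇒ (((B ⇒ B) · ¬C) + (C ⇒ (A · A)))) + (((C ⇒ (A · C)) ⇒ ¬(B · A)) ⇒ (((B ⇒ C) + A) + (C · A))) = 5 + 5 = 5
¬A = ¬1 = 0
C + ¬A = 4 + 0 = 4
¬A = ¬1 = 0
A ⇒ A = 1 ⇒ 1 = 5
¬A · (A ⇒ A) = 0 · 5 = 0
(C + ¬A) ⇒ (¬A · (A ⇒ A)) = 4 ⇒ 0 = 0
¬((C + ¬A) ⇒ (¬A · (A ⇒ A))) = ¬0 = 5
¬¬((C + ¬A) ⇒ (¬A · (A ⇒ A))) = ¬5 = 0
(((((B ⇒ B) + (A · B)) · ¬B) ⇒ (((B ⇒ B) · ¬C) + (C ⇒ (A · A)))) + (((C ⇒ (A · C)) ⇒ ¬(B · A)) ⇒ (((B ⇒ C) + A) + (C · A)))) ⇒ ¬¬((C + ¬A) ⇒ (¬A · (A ⇒ A))) = 5 ⇒ 0 = 0

0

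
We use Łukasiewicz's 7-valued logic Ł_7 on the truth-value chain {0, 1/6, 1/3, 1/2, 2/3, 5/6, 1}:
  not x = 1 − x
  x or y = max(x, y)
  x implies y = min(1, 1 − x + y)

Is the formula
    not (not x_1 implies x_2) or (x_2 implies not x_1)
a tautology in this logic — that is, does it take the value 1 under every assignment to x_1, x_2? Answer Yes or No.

Counterexample: take x_1 = 1/6, x_2 = 1.
not x_1 = not 1/6 = 5/6
not x_1 implies x_2 = 5/6 implies 1 = 1
not (not x_1 implies x_2) = not 1 = 0
x_2 implies not x_1 = 1 implies 5/6 = 5/6
not (not x_1 implies x_2) or (x_2 implies not x_1) = 0 or 5/6 = 5/6
This gives 5/6 ≠ 1.

No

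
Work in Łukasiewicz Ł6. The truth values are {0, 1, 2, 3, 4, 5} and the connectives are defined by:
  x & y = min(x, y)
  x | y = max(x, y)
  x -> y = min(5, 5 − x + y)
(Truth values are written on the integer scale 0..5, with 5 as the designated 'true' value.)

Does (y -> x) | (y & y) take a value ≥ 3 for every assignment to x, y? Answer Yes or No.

Yes

At x = 2, y = 1, for instance:
y -> x = 1 -> 2 = 5
y & y = 1 & 1 = 1
(y -> x) | (y & y) = 5 | 1 = 5
and checking the remaining 35 assignments likewise gives ≥ 3 in every case.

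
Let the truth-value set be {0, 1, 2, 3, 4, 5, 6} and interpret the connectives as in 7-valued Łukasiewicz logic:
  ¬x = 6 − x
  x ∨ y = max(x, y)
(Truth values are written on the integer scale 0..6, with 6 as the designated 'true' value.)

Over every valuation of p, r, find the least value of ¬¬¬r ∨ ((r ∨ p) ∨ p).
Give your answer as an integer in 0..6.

Take p = 0, r = 3:
¬r = ¬3 = 3
¬¬r = ¬3 = 3
¬¬¬r = ¬3 = 3
r ∨ p = 3 ∨ 0 = 3
(r ∨ p) ∨ p = 3 ∨ 0 = 3
¬¬¬r ∨ ((r ∨ p) ∨ p) = 3 ∨ 3 = 3
No assignment yields a value below 3, so this is the minimum.

3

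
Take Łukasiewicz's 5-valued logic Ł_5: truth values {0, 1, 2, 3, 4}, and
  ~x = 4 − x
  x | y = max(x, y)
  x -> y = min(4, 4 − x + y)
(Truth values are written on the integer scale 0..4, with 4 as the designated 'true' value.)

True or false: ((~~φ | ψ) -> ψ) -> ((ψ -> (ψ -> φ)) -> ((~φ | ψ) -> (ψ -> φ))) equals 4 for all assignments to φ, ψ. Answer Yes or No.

Counterexample: take φ = 0, ψ = 1.
~φ = ~0 = 4
~~φ = ~4 = 0
~~φ | ψ = 0 | 1 = 1
(~~φ | ψ) -> ψ = 1 -> 1 = 4
ψ -> φ = 1 -> 0 = 3
ψ -> (ψ -> φ) = 1 -> 3 = 4
~φ = ~0 = 4
~φ | ψ = 4 | 1 = 4
ψ -> φ = 1 -> 0 = 3
(~φ | ψ) -> (ψ -> φ) = 4 -> 3 = 3
(ψ -> (ψ -> φ)) -> ((~φ | ψ) -> (ψ -> φ)) = 4 -> 3 = 3
((~~φ | ψ) -> ψ) -> ((ψ -> (ψ -> φ)) -> ((~φ | ψ) -> (ψ -> φ))) = 4 -> 3 = 3
This gives 3 ≠ 4.

No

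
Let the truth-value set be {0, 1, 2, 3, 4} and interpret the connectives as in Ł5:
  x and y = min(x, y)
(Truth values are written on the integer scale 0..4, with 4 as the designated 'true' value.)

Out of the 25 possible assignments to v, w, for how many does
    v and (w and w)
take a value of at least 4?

1

value 4: 1 assignment (counts)
value 3: 3 assignments
value 2: 5 assignments
value 1: 7 assignments
value 0: 9 assignments
So 1 of the 25 assignments meets the threshold.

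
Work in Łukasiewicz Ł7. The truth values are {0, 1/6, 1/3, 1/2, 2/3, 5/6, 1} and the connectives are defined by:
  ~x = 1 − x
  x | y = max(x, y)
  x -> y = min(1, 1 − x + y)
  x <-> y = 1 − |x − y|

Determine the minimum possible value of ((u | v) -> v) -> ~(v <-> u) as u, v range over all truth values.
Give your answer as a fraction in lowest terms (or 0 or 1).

Take u = 0, v = 0:
u | v = 0 | 0 = 0
(u | v) -> v = 0 -> 0 = 1
v <-> u = 0 <-> 0 = 1
~(v <-> u) = ~1 = 0
((u | v) -> v) -> ~(v <-> u) = 1 -> 0 = 0
No assignment yields a value below 0, so this is the minimum.

0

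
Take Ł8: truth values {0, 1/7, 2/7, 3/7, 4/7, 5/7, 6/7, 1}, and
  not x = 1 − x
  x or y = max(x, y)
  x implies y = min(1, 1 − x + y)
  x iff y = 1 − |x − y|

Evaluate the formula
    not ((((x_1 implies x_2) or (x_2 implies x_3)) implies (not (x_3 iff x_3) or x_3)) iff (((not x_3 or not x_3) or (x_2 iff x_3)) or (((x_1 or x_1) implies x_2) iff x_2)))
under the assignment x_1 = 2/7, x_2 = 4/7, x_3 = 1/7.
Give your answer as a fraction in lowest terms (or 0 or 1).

x_1 implies x_2 = 2/7 implies 4/7 = 1
x_2 implies x_3 = 4/7 implies 1/7 = 4/7
(x_1 implies x_2) or (x_2 implies x_3) = 1 or 4/7 = 1
x_3 iff x_3 = 1/7 iff 1/7 = 1
not (x_3 iff x_3) = not 1 = 0
not (x_3 iff x_3) or x_3 = 0 or 1/7 = 1/7
((x_1 implies x_2) or (x_2 implies x_3)) implies (not (x_3 iff x_3) or x_3) = 1 implies 1/7 = 1/7
not x_3 = not 1/7 = 6/7
not x_3 = not 1/7 = 6/7
not x_3 or not x_3 = 6/7 or 6/7 = 6/7
x_2 iff x_3 = 4/7 iff 1/7 = 4/7
(not x_3 or not x_3) or (x_2 iff x_3) = 6/7 or 4/7 = 6/7
x_1 or x_1 = 2/7 or 2/7 = 2/7
(x_1 or x_1) implies x_2 = 2/7 implies 4/7 = 1
((x_1 or x_1) implies x_2) iff x_2 = 1 iff 4/7 = 4/7
((not x_3 or not x_3) or (x_2 iff x_3)) or (((x_1 or x_1) implies x_2) iff x_2) = 6/7 or 4/7 = 6/7
(((x_1 implies x_2) or (x_2 implies x_3)) implies (not (x_3 iff x_3) or x_3)) iff (((not x_3 or not x_3) or (x_2 iff x_3)) or (((x_1 or x_1) implies x_2) iff x_2)) = 1/7 iff 6/7 = 2/7
not ((((x_1 implies x_2) or (x_2 implies x_3)) implies (not (x_3 iff x_3) or x_3)) iff (((not x_3 or not x_3) or (x_2 iff x_3)) or (((x_1 or x_1) implies x_2) iff x_2))) = not 2/7 = 5/7

5/7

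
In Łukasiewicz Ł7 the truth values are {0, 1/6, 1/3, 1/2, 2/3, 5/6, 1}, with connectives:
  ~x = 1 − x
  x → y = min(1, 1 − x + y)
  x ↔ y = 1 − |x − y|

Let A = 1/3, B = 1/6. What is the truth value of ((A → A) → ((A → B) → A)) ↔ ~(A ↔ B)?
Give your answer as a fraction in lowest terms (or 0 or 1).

A → A = 1/3 → 1/3 = 1
A → B = 1/3 → 1/6 = 5/6
(A → B) → A = 5/6 → 1/3 = 1/2
(A → A) → ((A → B) → A) = 1 → 1/2 = 1/2
A ↔ B = 1/3 ↔ 1/6 = 5/6
~(A ↔ B) = ~5/6 = 1/6
((A → A) → ((A → B) → A)) ↔ ~(A ↔ B) = 1/2 ↔ 1/6 = 2/3

2/3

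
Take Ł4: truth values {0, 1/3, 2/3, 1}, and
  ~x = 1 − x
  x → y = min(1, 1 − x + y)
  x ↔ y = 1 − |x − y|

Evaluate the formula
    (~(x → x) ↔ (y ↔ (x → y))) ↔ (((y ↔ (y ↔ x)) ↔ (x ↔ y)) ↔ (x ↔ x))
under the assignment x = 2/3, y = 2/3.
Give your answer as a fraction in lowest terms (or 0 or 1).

x → x = 2/3 → 2/3 = 1
~(x → x) = ~1 = 0
x → y = 2/3 → 2/3 = 1
y ↔ (x → y) = 2/3 ↔ 1 = 2/3
~(x → x) ↔ (y ↔ (x → y)) = 0 ↔ 2/3 = 1/3
y ↔ x = 2/3 ↔ 2/3 = 1
y ↔ (y ↔ x) = 2/3 ↔ 1 = 2/3
x ↔ y = 2/3 ↔ 2/3 = 1
(y ↔ (y ↔ x)) ↔ (x ↔ y) = 2/3 ↔ 1 = 2/3
x ↔ x = 2/3 ↔ 2/3 = 1
((y ↔ (y ↔ x)) ↔ (x ↔ y)) ↔ (x ↔ x) = 2/3 ↔ 1 = 2/3
(~(x → x) ↔ (y ↔ (x → y))) ↔ (((y ↔ (y ↔ x)) ↔ (x ↔ y)) ↔ (x ↔ x)) = 1/3 ↔ 2/3 = 2/3

2/3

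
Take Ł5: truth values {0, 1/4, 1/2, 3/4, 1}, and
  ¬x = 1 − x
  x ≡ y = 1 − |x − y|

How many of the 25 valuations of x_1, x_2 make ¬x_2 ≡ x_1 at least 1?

5

value 1: 5 assignments (counts)
value 3/4: 8 assignments
value 1/2: 6 assignments
value 1/4: 4 assignments
value 0: 2 assignments
So 5 of the 25 assignments meet the threshold.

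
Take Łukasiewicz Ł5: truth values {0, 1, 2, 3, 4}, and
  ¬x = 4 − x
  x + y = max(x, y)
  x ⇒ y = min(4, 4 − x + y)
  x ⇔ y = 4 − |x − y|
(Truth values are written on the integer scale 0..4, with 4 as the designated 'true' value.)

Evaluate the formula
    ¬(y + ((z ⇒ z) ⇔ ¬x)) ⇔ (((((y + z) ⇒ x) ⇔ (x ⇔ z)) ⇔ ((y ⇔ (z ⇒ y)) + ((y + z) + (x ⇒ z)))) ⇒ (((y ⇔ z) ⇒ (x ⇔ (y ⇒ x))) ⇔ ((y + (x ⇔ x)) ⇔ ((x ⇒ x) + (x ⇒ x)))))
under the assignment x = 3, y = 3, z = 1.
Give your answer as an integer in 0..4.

z ⇒ z = 1 ⇒ 1 = 4
¬x = ¬3 = 1
(z ⇒ z) ⇔ ¬x = 4 ⇔ 1 = 1
y + ((z ⇒ z) ⇔ ¬x) = 3 + 1 = 3
¬(y + ((z ⇒ z) ⇔ ¬x)) = ¬3 = 1
y + z = 3 + 1 = 3
(y + z) ⇒ x = 3 ⇒ 3 = 4
x ⇔ z = 3 ⇔ 1 = 2
((y + z) ⇒ x) ⇔ (x ⇔ z) = 4 ⇔ 2 = 2
z ⇒ y = 1 ⇒ 3 = 4
y ⇔ (z ⇒ y) = 3 ⇔ 4 = 3
y + z = 3 + 1 = 3
x ⇒ z = 3 ⇒ 1 = 2
(y + z) + (x ⇒ z) = 3 + 2 = 3
(y ⇔ (z ⇒ y)) + ((y + z) + (x ⇒ z)) = 3 + 3 = 3
(((y + z) ⇒ x) ⇔ (x ⇔ z)) ⇔ ((y ⇔ (z ⇒ y)) + ((y + z) + (x ⇒ z))) = 2 ⇔ 3 = 3
y ⇔ z = 3 ⇔ 1 = 2
y ⇒ x = 3 ⇒ 3 = 4
x ⇔ (y ⇒ x) = 3 ⇔ 4 = 3
(y ⇔ z) ⇒ (x ⇔ (y ⇒ x)) = 2 ⇒ 3 = 4
x ⇔ x = 3 ⇔ 3 = 4
y + (x ⇔ x) = 3 + 4 = 4
x ⇒ x = 3 ⇒ 3 = 4
x ⇒ x = 3 ⇒ 3 = 4
(x ⇒ x) + (x ⇒ x) = 4 + 4 = 4
(y + (x ⇔ x)) ⇔ ((x ⇒ x) + (x ⇒ x)) = 4 ⇔ 4 = 4
((y ⇔ z) ⇒ (x ⇔ (y ⇒ x))) ⇔ ((y + (x ⇔ x)) ⇔ ((x ⇒ x) + (x ⇒ x))) = 4 ⇔ 4 = 4
((((y + z) ⇒ x) ⇔ (x ⇔ z)) ⇔ ((y ⇔ (z ⇒ y)) + ((y + z) + (x ⇒ z)))) ⇒ (((y ⇔ z) ⇒ (x ⇔ (y ⇒ x))) ⇔ ((y + (x ⇔ x)) ⇔ ((x ⇒ x) + (x ⇒ x)))) = 3 ⇒ 4 = 4
¬(y + ((z ⇒ z) ⇔ ¬x)) ⇔ (((((y + z) ⇒ x) ⇔ (x ⇔ z)) ⇔ ((y ⇔ (z ⇒ y)) + ((y + z) + (x ⇒ z)))) ⇒ (((y ⇔ z) ⇒ (x ⇔ (y ⇒ x))) ⇔ ((y + (x ⇔ x)) ⇔ ((x ⇒ x) + (x ⇒ x))))) = 1 ⇔ 4 = 1

1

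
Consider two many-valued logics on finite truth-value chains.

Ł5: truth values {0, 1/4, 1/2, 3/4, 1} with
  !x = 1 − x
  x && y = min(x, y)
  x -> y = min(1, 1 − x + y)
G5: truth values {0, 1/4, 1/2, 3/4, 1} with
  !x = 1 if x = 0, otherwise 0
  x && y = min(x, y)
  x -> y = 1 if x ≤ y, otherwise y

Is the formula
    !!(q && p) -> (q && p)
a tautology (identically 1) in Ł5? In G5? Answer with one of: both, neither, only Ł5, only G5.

In Ł5: every assignment gives 1 — tautology.
In G5: at p = 1/4, q = 1/4 the value is 1/4 — not a tautology.

only Ł5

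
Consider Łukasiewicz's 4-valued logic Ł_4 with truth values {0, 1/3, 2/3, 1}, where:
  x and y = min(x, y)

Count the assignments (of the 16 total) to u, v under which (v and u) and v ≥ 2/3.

u = 0, v = 0 ↦ 0  <
u = 0, v = 1/3 ↦ 0  <
u = 0, v = 2/3 ↦ 0  <
u = 0, v = 1 ↦ 0  <
u = 1/3, v = 0 ↦ 0  <
u = 1/3, v = 1/3 ↦ 1/3  <
u = 1/3, v = 2/3 ↦ 1/3  <
u = 1/3, v = 1 ↦ 1/3  <
u = 2/3, v = 0 ↦ 0  <
u = 2/3, v = 1/3 ↦ 1/3  <
u = 2/3, v = 2/3 ↦ 2/3  ≥
u = 2/3, v = 1 ↦ 2/3  ≥
u = 1, v = 0 ↦ 0  <
u = 1, v = 1/3 ↦ 1/3  <
u = 1, v = 2/3 ↦ 2/3  ≥
u = 1, v = 1 ↦ 1  ≥
So 4 of the 16 assignments meet the threshold.

4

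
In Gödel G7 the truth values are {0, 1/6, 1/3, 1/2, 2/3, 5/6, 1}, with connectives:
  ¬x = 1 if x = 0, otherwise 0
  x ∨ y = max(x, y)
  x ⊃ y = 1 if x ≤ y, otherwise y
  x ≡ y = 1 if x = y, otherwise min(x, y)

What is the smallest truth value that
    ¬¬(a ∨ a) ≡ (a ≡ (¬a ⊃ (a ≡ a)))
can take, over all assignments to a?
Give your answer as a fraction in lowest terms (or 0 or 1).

1/6

Take a = 1/6:
a ∨ a = 1/6 ∨ 1/6 = 1/6
¬(a ∨ a) = ¬1/6 = 0
¬¬(a ∨ a) = ¬0 = 1
¬a = ¬1/6 = 0
a ≡ a = 1/6 ≡ 1/6 = 1
¬a ⊃ (a ≡ a) = 0 ⊃ 1 = 1
a ≡ (¬a ⊃ (a ≡ a)) = 1/6 ≡ 1 = 1/6
¬¬(a ∨ a) ≡ (a ≡ (¬a ⊃ (a ≡ a))) = 1 ≡ 1/6 = 1/6
No assignment yields a value below 1/6, so this is the minimum.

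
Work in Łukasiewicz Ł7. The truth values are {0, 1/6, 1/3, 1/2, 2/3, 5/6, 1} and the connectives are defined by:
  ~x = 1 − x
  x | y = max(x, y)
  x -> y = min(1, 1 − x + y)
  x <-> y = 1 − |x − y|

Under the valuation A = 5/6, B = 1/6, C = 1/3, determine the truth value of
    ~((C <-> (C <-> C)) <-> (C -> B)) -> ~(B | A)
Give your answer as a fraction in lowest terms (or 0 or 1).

C <-> C = 1/3 <-> 1/3 = 1
C <-> (C <-> C) = 1/3 <-> 1 = 1/3
C -> B = 1/3 -> 1/6 = 5/6
(C <-> (C <-> C)) <-> (C -> B) = 1/3 <-> 5/6 = 1/2
~((C <-> (C <-> C)) <-> (C -> B)) = ~1/2 = 1/2
B | A = 1/6 | 5/6 = 5/6
~(B | A) = ~5/6 = 1/6
~((C <-> (C <-> C)) <-> (C -> B)) -> ~(B | A) = 1/2 -> 1/6 = 2/3

2/3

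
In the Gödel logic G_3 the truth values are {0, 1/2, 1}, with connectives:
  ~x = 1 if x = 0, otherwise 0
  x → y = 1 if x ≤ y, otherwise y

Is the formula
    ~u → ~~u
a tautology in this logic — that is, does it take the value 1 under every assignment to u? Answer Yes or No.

Counterexample: take u = 0.
~u = ~0 = 1
~u = ~0 = 1
~~u = ~1 = 0
~u → ~~u = 1 → 0 = 0
This gives 0 ≠ 1.

No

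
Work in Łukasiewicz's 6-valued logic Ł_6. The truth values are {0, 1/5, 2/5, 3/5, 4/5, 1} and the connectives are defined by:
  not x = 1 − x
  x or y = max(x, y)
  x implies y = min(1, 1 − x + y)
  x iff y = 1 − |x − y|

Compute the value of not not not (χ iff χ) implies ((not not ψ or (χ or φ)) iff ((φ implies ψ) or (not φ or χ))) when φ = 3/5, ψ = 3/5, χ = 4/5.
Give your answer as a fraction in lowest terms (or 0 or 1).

1

χ iff χ = 4/5 iff 4/5 = 1
not (χ iff χ) = not 1 = 0
not not (χ iff χ) = not 0 = 1
not not not (χ iff χ) = not 1 = 0
not ψ = not 3/5 = 2/5
not not ψ = not 2/5 = 3/5
χ or φ = 4/5 or 3/5 = 4/5
not not ψ or (χ or φ) = 3/5 or 4/5 = 4/5
φ implies ψ = 3/5 implies 3/5 = 1
not φ = not 3/5 = 2/5
not φ or χ = 2/5 or 4/5 = 4/5
(φ implies ψ) or (not φ or χ) = 1 or 4/5 = 1
(not not ψ or (χ or φ)) iff ((φ implies ψ) or (not φ or χ)) = 4/5 iff 1 = 4/5
not not not (χ iff χ) implies ((not not ψ or (χ or φ)) iff ((φ implies ψ) or (not φ or χ))) = 0 implies 4/5 = 1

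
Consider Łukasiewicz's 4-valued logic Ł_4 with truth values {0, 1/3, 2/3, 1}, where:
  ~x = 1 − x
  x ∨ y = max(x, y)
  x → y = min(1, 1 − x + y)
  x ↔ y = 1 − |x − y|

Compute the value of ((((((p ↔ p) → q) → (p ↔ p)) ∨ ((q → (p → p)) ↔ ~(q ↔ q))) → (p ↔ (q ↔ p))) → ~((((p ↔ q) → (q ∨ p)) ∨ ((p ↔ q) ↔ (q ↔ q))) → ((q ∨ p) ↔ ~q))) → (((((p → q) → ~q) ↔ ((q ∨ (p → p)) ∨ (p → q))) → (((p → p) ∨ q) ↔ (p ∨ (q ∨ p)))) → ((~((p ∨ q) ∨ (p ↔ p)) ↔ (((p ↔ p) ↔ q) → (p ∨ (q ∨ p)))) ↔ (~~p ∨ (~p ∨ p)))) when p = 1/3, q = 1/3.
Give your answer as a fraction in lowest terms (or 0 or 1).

p ↔ p = 1/3 ↔ 1/3 = 1
(p ↔ p) → q = 1 → 1/3 = 1/3
p ↔ p = 1/3 ↔ 1/3 = 1
((p ↔ p) → q) → (p ↔ p) = 1/3 → 1 = 1
p → p = 1/3 → 1/3 = 1
q → (p → p) = 1/3 → 1 = 1
q ↔ q = 1/3 ↔ 1/3 = 1
~(q ↔ q) = ~1 = 0
(q → (p → p)) ↔ ~(q ↔ q) = 1 ↔ 0 = 0
(((p ↔ p) → q) → (p ↔ p)) ∨ ((q → (p → p)) ↔ ~(q ↔ q)) = 1 ∨ 0 = 1
q ↔ p = 1/3 ↔ 1/3 = 1
p ↔ (q ↔ p) = 1/3 ↔ 1 = 1/3
((((p ↔ p) → q) → (p ↔ p)) ∨ ((q → (p → p)) ↔ ~(q ↔ q))) → (p ↔ (q ↔ p)) = 1 → 1/3 = 1/3
p ↔ q = 1/3 ↔ 1/3 = 1
q ∨ p = 1/3 ∨ 1/3 = 1/3
(p ↔ q) → (q ∨ p) = 1 → 1/3 = 1/3
p ↔ q = 1/3 ↔ 1/3 = 1
q ↔ q = 1/3 ↔ 1/3 = 1
(p ↔ q) ↔ (q ↔ q) = 1 ↔ 1 = 1
((p ↔ q) → (q ∨ p)) ∨ ((p ↔ q) ↔ (q ↔ q)) = 1/3 ∨ 1 = 1
q ∨ p = 1/3 ∨ 1/3 = 1/3
~q = ~1/3 = 2/3
(q ∨ p) ↔ ~q = 1/3 ↔ 2/3 = 2/3
(((p ↔ q) → (q ∨ p)) ∨ ((p ↔ q) ↔ (q ↔ q))) → ((q ∨ p) ↔ ~q) = 1 → 2/3 = 2/3
~((((p ↔ q) → (q ∨ p)) ∨ ((p ↔ q) ↔ (q ↔ q))) → ((q ∨ p) ↔ ~q)) = ~2/3 = 1/3
(((((p ↔ p) → q) → (p ↔ p)) ∨ ((q → (p → p)) ↔ ~(q ↔ q))) → (p ↔ (q ↔ p))) → ~((((p ↔ q) → (q ∨ p)) ∨ ((p ↔ q) ↔ (q ↔ q))) → ((q ∨ p) ↔ ~q)) = 1/3 → 1/3 = 1
p → q = 1/3 → 1/3 = 1
~q = ~1/3 = 2/3
(p → q) → ~q = 1 → 2/3 = 2/3
p → p = 1/3 → 1/3 = 1
q ∨ (p → p) = 1/3 ∨ 1 = 1
p → q = 1/3 → 1/3 = 1
(q ∨ (p → p)) ∨ (p → q) = 1 ∨ 1 = 1
((p → q) → ~q) ↔ ((q ∨ (p → p)) ∨ (p → q)) = 2/3 ↔ 1 = 2/3
p → p = 1/3 → 1/3 = 1
(p → p) ∨ q = 1 ∨ 1/3 = 1
q ∨ p = 1/3 ∨ 1/3 = 1/3
p ∨ (q ∨ p) = 1/3 ∨ 1/3 = 1/3
((p → p) ∨ q) ↔ (p ∨ (q ∨ p)) = 1 ↔ 1/3 = 1/3
(((p → q) → ~q) ↔ ((q ∨ (p → p)) ∨ (p → q))) → (((p → p) ∨ q) ↔ (p ∨ (q ∨ p))) = 2/3 → 1/3 = 2/3
p ∨ q = 1/3 ∨ 1/3 = 1/3
p ↔ p = 1/3 ↔ 1/3 = 1
(p ∨ q) ∨ (p ↔ p) = 1/3 ∨ 1 = 1
~((p ∨ q) ∨ (p ↔ p)) = ~1 = 0
p ↔ p = 1/3 ↔ 1/3 = 1
(p ↔ p) ↔ q = 1 ↔ 1/3 = 1/3
q ∨ p = 1/3 ∨ 1/3 = 1/3
p ∨ (q ∨ p) = 1/3 ∨ 1/3 = 1/3
((p ↔ p) ↔ q) → (p ∨ (q ∨ p)) = 1/3 → 1/3 = 1
~((p ∨ q) ∨ (p ↔ p)) ↔ (((p ↔ p) ↔ q) → (p ∨ (q ∨ p))) = 0 ↔ 1 = 0
~p = ~1/3 = 2/3
~~p = ~2/3 = 1/3
~p = ~1/3 = 2/3
~p ∨ p = 2/3 ∨ 1/3 = 2/3
~~p ∨ (~p ∨ p) = 1/3 ∨ 2/3 = 2/3
(~((p ∨ q) ∨ (p ↔ p)) ↔ (((p ↔ p) ↔ q) → (p ∨ (q ∨ p)))) ↔ (~~p ∨ (~p ∨ p)) = 0 ↔ 2/3 = 1/3
((((p → q) → ~q) ↔ ((q ∨ (p → p)) ∨ (p → q))) → (((p → p) ∨ q) ↔ (p ∨ (q ∨ p)))) → ((~((p ∨ q) ∨ (p ↔ p)) ↔ (((p ↔ p) ↔ q) → (p ∨ (q ∨ p)))) ↔ (~~p ∨ (~p ∨ p))) = 2/3 → 1/3 = 2/3
((((((p ↔ p) → q) → (p ↔ p)) ∨ ((q → (p → p)) ↔ ~(q ↔ q))) → (p ↔ (q ↔ p))) → ~((((p ↔ q) → (q ∨ p)) ∨ ((p ↔ q) ↔ (q ↔ q))) → ((q ∨ p) ↔ ~q))) → (((((p → q) → ~q) ↔ ((q ∨ (p → p)) ∨ (p → q))) → (((p → p) ∨ q) ↔ (p ∨ (q ∨ p)))) → ((~((p ∨ q) ∨ (p ↔ p)) ↔ (((p ↔ p) ↔ q) → (p ∨ (q ∨ p)))) ↔ (~~p ∨ (~p ∨ p)))) = 1 → 2/3 = 2/3

2/3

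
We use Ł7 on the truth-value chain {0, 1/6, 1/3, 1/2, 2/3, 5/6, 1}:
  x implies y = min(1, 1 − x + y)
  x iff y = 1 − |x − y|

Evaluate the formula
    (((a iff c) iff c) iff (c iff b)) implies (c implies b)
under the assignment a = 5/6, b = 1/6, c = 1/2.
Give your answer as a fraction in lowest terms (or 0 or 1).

5/6

a iff c = 5/6 iff 1/2 = 2/3
(a iff c) iff c = 2/3 iff 1/2 = 5/6
c iff b = 1/2 iff 1/6 = 2/3
((a iff c) iff c) iff (c iff b) = 5/6 iff 2/3 = 5/6
c implies b = 1/2 implies 1/6 = 2/3
(((a iff c) iff c) iff (c iff b)) implies (c implies b) = 5/6 implies 2/3 = 5/6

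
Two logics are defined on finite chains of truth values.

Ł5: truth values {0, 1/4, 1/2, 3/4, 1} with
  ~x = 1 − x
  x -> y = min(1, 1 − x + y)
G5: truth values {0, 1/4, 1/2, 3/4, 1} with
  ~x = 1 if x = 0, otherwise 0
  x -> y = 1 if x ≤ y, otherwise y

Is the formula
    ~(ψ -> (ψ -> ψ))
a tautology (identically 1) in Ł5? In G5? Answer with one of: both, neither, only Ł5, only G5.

neither

In Ł5: at ψ = 0 the value is 0 — not a tautology.
In G5: at ψ = 0 the value is 0 — not a tautology.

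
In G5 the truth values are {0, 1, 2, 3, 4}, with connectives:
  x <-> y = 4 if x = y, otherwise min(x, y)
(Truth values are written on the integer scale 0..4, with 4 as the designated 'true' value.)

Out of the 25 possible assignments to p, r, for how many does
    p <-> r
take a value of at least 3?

7

value 4: 5 assignments (counts)
value 3: 2 assignments (counts)
value 2: 4 assignments
value 1: 6 assignments
value 0: 8 assignments
So 7 of the 25 assignments meet the threshold.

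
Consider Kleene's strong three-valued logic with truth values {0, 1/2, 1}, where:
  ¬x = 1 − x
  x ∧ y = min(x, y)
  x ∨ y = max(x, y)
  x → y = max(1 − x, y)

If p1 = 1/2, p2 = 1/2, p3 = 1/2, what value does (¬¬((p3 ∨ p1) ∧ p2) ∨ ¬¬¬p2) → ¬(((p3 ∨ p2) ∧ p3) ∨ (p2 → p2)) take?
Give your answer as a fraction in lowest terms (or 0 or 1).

p3 ∨ p1 = 1/2 ∨ 1/2 = 1/2
(p3 ∨ p1) ∧ p2 = 1/2 ∧ 1/2 = 1/2
¬((p3 ∨ p1) ∧ p2) = ¬1/2 = 1/2
¬¬((p3 ∨ p1) ∧ p2) = ¬1/2 = 1/2
¬p2 = ¬1/2 = 1/2
¬¬p2 = ¬1/2 = 1/2
¬¬¬p2 = ¬1/2 = 1/2
¬¬((p3 ∨ p1) ∧ p2) ∨ ¬¬¬p2 = 1/2 ∨ 1/2 = 1/2
p3 ∨ p2 = 1/2 ∨ 1/2 = 1/2
(p3 ∨ p2) ∧ p3 = 1/2 ∧ 1/2 = 1/2
p2 → p2 = 1/2 → 1/2 = 1/2
((p3 ∨ p2) ∧ p3) ∨ (p2 → p2) = 1/2 ∨ 1/2 = 1/2
¬(((p3 ∨ p2) ∧ p3) ∨ (p2 → p2)) = ¬1/2 = 1/2
(¬¬((p3 ∨ p1) ∧ p2) ∨ ¬¬¬p2) → ¬(((p3 ∨ p2) ∧ p3) ∨ (p2 → p2)) = 1/2 → 1/2 = 1/2

1/2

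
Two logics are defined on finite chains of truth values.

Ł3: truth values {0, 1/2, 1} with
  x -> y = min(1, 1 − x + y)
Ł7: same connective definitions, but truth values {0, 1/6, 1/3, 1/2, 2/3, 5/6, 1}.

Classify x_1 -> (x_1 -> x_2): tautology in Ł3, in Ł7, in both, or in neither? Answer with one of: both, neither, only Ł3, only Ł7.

neither

In Ł3: at x_1 = 1, x_2 = 0 the value is 0 — not a tautology.
In Ł7: at x_1 = 2/3, x_2 = 0 the value is 2/3 — not a tautology.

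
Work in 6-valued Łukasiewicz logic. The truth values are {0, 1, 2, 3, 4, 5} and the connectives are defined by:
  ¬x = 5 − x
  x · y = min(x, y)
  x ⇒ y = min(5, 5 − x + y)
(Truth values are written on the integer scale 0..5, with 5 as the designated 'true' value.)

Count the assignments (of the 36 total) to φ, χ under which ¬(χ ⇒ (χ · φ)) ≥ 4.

value 5: 1 assignment (counts)
value 4: 2 assignments (counts)
value 3: 3 assignments
value 2: 4 assignments
value 1: 5 assignments
value 0: 21 assignments
So 3 of the 36 assignments meet the threshold.

3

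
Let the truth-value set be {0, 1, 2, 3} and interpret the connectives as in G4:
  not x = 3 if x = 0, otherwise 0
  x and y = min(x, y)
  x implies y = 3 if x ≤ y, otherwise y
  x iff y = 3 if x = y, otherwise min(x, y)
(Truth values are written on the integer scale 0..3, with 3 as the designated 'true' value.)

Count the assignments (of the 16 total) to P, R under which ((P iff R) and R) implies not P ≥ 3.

7

P = 0, R = 0 ↦ 3  ≥
P = 0, R = 1 ↦ 3  ≥
P = 0, R = 2 ↦ 3  ≥
P = 0, R = 3 ↦ 3  ≥
P = 1, R = 0 ↦ 3  ≥
P = 1, R = 1 ↦ 0  <
P = 1, R = 2 ↦ 0  <
P = 1, R = 3 ↦ 0  <
P = 2, R = 0 ↦ 3  ≥
P = 2, R = 1 ↦ 0  <
P = 2, R = 2 ↦ 0  <
P = 2, R = 3 ↦ 0  <
P = 3, R = 0 ↦ 3  ≥
P = 3, R = 1 ↦ 0  <
P = 3, R = 2 ↦ 0  <
P = 3, R = 3 ↦ 0  <
So 7 of the 16 assignments meet the threshold.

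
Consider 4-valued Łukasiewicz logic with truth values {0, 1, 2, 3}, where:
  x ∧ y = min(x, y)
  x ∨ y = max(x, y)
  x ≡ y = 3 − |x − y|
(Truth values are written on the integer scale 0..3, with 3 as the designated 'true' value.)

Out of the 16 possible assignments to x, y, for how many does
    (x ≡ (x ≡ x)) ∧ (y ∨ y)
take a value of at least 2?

4

x = 0, y = 0 ↦ 0  <
x = 0, y = 1 ↦ 0  <
x = 0, y = 2 ↦ 0  <
x = 0, y = 3 ↦ 0  <
x = 1, y = 0 ↦ 0  <
x = 1, y = 1 ↦ 1  <
x = 1, y = 2 ↦ 1  <
x = 1, y = 3 ↦ 1  <
x = 2, y = 0 ↦ 0  <
x = 2, y = 1 ↦ 1  <
x = 2, y = 2 ↦ 2  ≥
x = 2, y = 3 ↦ 2  ≥
x = 3, y = 0 ↦ 0  <
x = 3, y = 1 ↦ 1  <
x = 3, y = 2 ↦ 2  ≥
x = 3, y = 3 ↦ 3  ≥
So 4 of the 16 assignments meet the threshold.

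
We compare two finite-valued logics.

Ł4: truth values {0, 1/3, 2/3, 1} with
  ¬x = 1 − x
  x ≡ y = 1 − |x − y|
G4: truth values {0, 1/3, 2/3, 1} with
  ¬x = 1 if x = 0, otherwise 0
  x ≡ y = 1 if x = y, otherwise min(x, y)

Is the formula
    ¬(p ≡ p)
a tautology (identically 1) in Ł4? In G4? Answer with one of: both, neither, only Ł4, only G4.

In Ł4: at p = 0 the value is 0 — not a tautology.
In G4: at p = 0 the value is 0 — not a tautology.

neither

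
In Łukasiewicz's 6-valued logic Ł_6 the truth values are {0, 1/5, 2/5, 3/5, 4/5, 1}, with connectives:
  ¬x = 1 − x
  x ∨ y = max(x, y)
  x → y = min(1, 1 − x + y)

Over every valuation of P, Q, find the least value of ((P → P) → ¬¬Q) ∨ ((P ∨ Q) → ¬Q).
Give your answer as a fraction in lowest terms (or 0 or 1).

Take P = 4/5, Q = 3/5:
P → P = 4/5 → 4/5 = 1
¬Q = ¬3/5 = 2/5
¬¬Q = ¬2/5 = 3/5
(P → P) → ¬¬Q = 1 → 3/5 = 3/5
P ∨ Q = 4/5 ∨ 3/5 = 4/5
¬Q = ¬3/5 = 2/5
(P ∨ Q) → ¬Q = 4/5 → 2/5 = 3/5
((P → P) → ¬¬Q) ∨ ((P ∨ Q) → ¬Q) = 3/5 ∨ 3/5 = 3/5
No assignment yields a value below 3/5, so this is the minimum.

3/5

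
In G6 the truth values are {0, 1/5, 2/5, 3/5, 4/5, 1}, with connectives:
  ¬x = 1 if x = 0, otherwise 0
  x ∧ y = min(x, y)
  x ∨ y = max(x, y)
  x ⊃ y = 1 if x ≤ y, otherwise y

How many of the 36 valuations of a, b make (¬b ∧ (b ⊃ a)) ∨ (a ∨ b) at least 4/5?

24

value 1: 16 assignments (counts)
value 4/5: 8 assignments (counts)
value 3/5: 6 assignments
value 2/5: 4 assignments
value 1/5: 2 assignments
So 24 of the 36 assignments meet the threshold.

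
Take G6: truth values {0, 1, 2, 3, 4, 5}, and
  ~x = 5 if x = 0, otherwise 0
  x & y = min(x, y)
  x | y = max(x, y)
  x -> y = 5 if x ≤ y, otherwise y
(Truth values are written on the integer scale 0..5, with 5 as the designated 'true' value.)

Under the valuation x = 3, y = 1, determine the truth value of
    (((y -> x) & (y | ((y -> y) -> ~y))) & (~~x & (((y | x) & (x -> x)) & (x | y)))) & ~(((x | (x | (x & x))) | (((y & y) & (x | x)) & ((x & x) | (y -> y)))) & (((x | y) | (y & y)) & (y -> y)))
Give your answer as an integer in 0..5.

0

y -> x = 1 -> 3 = 5
y -> y = 1 -> 1 = 5
~y = ~1 = 0
(y -> y) -> ~y = 5 -> 0 = 0
y | ((y -> y) -> ~y) = 1 | 0 = 1
(y -> x) & (y | ((y -> y) -> ~y)) = 5 & 1 = 1
~x = ~3 = 0
~~x = ~0 = 5
y | x = 1 | 3 = 3
x -> x = 3 -> 3 = 5
(y | x) & (x -> x) = 3 & 5 = 3
x | y = 3 | 1 = 3
((y | x) & (x -> x)) & (x | y) = 3 & 3 = 3
~~x & (((y | x) & (x -> x)) & (x | y)) = 5 & 3 = 3
((y -> x) & (y | ((y -> y) -> ~y))) & (~~x & (((y | x) & (x -> x)) & (x | y))) = 1 & 3 = 1
x & x = 3 & 3 = 3
x | (x & x) = 3 | 3 = 3
x | (x | (x & x)) = 3 | 3 = 3
y & y = 1 & 1 = 1
x | x = 3 | 3 = 3
(y & y) & (x | x) = 1 & 3 = 1
x & x = 3 & 3 = 3
y -> y = 1 -> 1 = 5
(x & x) | (y -> y) = 3 | 5 = 5
((y & y) & (x | x)) & ((x & x) | (y -> y)) = 1 & 5 = 1
(x | (x | (x & x))) | (((y & y) & (x | x)) & ((x & x) | (y -> y))) = 3 | 1 = 3
x | y = 3 | 1 = 3
y & y = 1 & 1 = 1
(x | y) | (y & y) = 3 | 1 = 3
y -> y = 1 -> 1 = 5
((x | y) | (y & y)) & (y -> y) = 3 & 5 = 3
((x | (x | (x & x))) | (((y & y) & (x | x)) & ((x & x) | (y -> y)))) & (((x | y) | (y & y)) & (y -> y)) = 3 & 3 = 3
~(((x | (x | (x & x))) | (((y & y) & (x | x)) & ((x & x) | (y -> y)))) & (((x | y) | (y & y)) & (y -> y))) = ~3 = 0
(((y -> x) & (y | ((y -> y) -> ~y))) & (~~x & (((y | x) & (x -> x)) & (x | y)))) & ~(((x | (x | (x & x))) | (((y & y) & (x | x)) & ((x & x) | (y -> y)))) & (((x | y) | (y & y)) & (y -> y))) = 1 & 0 = 0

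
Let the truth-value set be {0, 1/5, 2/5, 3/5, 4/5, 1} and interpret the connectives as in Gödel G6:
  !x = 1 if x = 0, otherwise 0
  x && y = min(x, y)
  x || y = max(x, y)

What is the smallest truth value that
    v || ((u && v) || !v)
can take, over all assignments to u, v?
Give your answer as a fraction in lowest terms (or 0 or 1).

Take u = 0, v = 1/5:
u && v = 0 && 1/5 = 0
!v = !1/5 = 0
(u && v) || !v = 0 || 0 = 0
v || ((u && v) || !v) = 1/5 || 0 = 1/5
No assignment yields a value below 1/5, so this is the minimum.

1/5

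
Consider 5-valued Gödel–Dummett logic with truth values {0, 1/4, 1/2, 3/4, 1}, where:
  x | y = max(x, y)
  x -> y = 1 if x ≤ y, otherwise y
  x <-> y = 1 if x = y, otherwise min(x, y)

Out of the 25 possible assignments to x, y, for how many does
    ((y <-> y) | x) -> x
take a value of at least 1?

value 1: 5 assignments (counts)
value 3/4: 5 assignments
value 1/2: 5 assignments
value 1/4: 5 assignments
value 0: 5 assignments
So 5 of the 25 assignments meet the threshold.

5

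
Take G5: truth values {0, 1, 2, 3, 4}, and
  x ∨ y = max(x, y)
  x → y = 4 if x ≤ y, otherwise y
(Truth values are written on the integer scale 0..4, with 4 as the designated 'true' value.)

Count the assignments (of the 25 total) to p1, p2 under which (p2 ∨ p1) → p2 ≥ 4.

value 4: 15 assignments (counts)
value 3: 1 assignment
value 2: 2 assignments
value 1: 3 assignments
value 0: 4 assignments
So 15 of the 25 assignments meet the threshold.

15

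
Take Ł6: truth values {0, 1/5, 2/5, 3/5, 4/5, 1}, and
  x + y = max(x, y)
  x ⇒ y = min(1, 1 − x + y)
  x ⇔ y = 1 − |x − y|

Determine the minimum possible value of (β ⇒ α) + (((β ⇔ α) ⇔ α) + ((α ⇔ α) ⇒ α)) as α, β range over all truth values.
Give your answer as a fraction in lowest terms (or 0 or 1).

Take α = 0, β = 2/5:
β ⇒ α = 2/5 ⇒ 0 = 3/5
β ⇔ α = 2/5 ⇔ 0 = 3/5
(β ⇔ α) ⇔ α = 3/5 ⇔ 0 = 2/5
α ⇔ α = 0 ⇔ 0 = 1
(α ⇔ α) ⇒ α = 1 ⇒ 0 = 0
((β ⇔ α) ⇔ α) + ((α ⇔ α) ⇒ α) = 2/5 + 0 = 2/5
(β ⇒ α) + (((β ⇔ α) ⇔ α) + ((α ⇔ α) ⇒ α)) = 3/5 + 2/5 = 3/5
No assignment yields a value below 3/5, so this is the minimum.

3/5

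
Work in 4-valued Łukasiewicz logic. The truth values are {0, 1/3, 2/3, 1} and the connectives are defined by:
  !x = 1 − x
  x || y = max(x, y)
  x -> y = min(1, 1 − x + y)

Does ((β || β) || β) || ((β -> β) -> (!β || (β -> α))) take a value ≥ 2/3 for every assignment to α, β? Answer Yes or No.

α = 0, β = 0 ↦ 1
α = 0, β = 1/3 ↦ 2/3
α = 0, β = 2/3 ↦ 2/3
α = 0, β = 1 ↦ 1
α = 1/3, β = 0 ↦ 1
α = 1/3, β = 1/3 ↦ 1
α = 1/3, β = 2/3 ↦ 2/3
α = 1/3, β = 1 ↦ 1
α = 2/3, β = 0 ↦ 1
α = 2/3, β = 1/3 ↦ 1
α = 2/3, β = 2/3 ↦ 1
α = 2/3, β = 1 ↦ 1
α = 1, β = 0 ↦ 1
α = 1, β = 1/3 ↦ 1
α = 1, β = 2/3 ↦ 1
α = 1, β = 1 ↦ 1
Every assignment gives a value ≥ 2/3.

Yes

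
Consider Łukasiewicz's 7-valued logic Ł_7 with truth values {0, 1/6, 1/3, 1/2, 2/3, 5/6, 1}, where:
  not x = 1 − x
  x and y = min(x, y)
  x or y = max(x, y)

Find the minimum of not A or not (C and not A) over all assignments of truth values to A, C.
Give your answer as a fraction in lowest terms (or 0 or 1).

1/2

Take A = 1/2, C = 1/2:
not A = not 1/2 = 1/2
not A = not 1/2 = 1/2
C and not A = 1/2 and 1/2 = 1/2
not (C and not A) = not 1/2 = 1/2
not A or not (C and not A) = 1/2 or 1/2 = 1/2
No assignment yields a value below 1/2, so this is the minimum.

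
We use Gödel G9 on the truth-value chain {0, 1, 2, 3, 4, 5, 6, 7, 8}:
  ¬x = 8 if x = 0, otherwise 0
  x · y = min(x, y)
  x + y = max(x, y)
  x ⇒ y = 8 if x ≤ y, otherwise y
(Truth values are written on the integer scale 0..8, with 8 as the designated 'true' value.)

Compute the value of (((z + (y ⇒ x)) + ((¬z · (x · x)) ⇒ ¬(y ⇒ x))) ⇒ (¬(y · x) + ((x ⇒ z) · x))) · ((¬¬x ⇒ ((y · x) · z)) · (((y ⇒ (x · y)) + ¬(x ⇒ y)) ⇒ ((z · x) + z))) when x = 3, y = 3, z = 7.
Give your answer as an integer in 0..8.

y ⇒ x = 3 ⇒ 3 = 8
z + (y ⇒ x) = 7 + 8 = 8
¬z = ¬7 = 0
x · x = 3 · 3 = 3
¬z · (x · x) = 0 · 3 = 0
y ⇒ x = 3 ⇒ 3 = 8
¬(y ⇒ x) = ¬8 = 0
(¬z · (x · x)) ⇒ ¬(y ⇒ x) = 0 ⇒ 0 = 8
(z + (y ⇒ x)) + ((¬z · (x · x)) ⇒ ¬(y ⇒ x)) = 8 + 8 = 8
y · x = 3 · 3 = 3
¬(y · x) = ¬3 = 0
x ⇒ z = 3 ⇒ 7 = 8
(x ⇒ z) · x = 8 · 3 = 3
¬(y · x) + ((x ⇒ z) · x) = 0 + 3 = 3
((z + (y ⇒ x)) + ((¬z · (x · x)) ⇒ ¬(y ⇒ x))) ⇒ (¬(y · x) + ((x ⇒ z) · x)) = 8 ⇒ 3 = 3
¬x = ¬3 = 0
¬¬x = ¬0 = 8
y · x = 3 · 3 = 3
(y · x) · z = 3 · 7 = 3
¬¬x ⇒ ((y · x) · z) = 8 ⇒ 3 = 3
x · y = 3 · 3 = 3
y ⇒ (x · y) = 3 ⇒ 3 = 8
x ⇒ y = 3 ⇒ 3 = 8
¬(x ⇒ y) = ¬8 = 0
(y ⇒ (x · y)) + ¬(x ⇒ y) = 8 + 0 = 8
z · x = 7 · 3 = 3
(z · x) + z = 3 + 7 = 7
((y ⇒ (x · y)) + ¬(x ⇒ y)) ⇒ ((z · x) + z) = 8 ⇒ 7 = 7
(¬¬x ⇒ ((y · x) · z)) · (((y ⇒ (x · y)) + ¬(x ⇒ y)) ⇒ ((z · x) + z)) = 3 · 7 = 3
(((z + (y ⇒ x)) + ((¬z · (x · x)) ⇒ ¬(y ⇒ x))) ⇒ (¬(y · x) + ((x ⇒ z) · x))) · ((¬¬x ⇒ ((y · x) · z)) · (((y ⇒ (x · y)) + ¬(x ⇒ y)) ⇒ ((z · x) + z))) = 3 · 3 = 3

3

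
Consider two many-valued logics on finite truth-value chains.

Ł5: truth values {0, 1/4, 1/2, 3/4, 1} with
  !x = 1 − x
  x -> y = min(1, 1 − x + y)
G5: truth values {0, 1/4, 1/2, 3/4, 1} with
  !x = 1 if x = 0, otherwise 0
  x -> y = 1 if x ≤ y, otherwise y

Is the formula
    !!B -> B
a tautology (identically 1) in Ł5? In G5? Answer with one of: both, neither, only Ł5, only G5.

only Ł5

In Ł5: every assignment gives 1 — tautology.
In G5: at B = 1/4 the value is 1/4 — not a tautology.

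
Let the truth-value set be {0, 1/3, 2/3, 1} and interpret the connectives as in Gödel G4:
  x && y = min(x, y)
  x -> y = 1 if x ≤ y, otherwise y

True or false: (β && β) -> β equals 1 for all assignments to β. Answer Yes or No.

Yes

β = 0 ↦ 1
β = 1/3 ↦ 1
β = 2/3 ↦ 1
β = 1 ↦ 1
Every assignment gives a value ≥ 1.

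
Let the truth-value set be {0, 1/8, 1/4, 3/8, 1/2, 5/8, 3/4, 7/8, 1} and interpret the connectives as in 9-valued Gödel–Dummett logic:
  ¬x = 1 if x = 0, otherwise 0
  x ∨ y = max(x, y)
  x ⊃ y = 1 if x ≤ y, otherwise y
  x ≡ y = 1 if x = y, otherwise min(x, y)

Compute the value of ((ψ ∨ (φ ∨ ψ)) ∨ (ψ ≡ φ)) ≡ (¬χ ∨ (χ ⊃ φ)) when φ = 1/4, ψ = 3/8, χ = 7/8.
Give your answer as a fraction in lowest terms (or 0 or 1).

φ ∨ ψ = 1/4 ∨ 3/8 = 3/8
ψ ∨ (φ ∨ ψ) = 3/8 ∨ 3/8 = 3/8
ψ ≡ φ = 3/8 ≡ 1/4 = 1/4
(ψ ∨ (φ ∨ ψ)) ∨ (ψ ≡ φ) = 3/8 ∨ 1/4 = 3/8
¬χ = ¬7/8 = 0
χ ⊃ φ = 7/8 ⊃ 1/4 = 1/4
¬χ ∨ (χ ⊃ φ) = 0 ∨ 1/4 = 1/4
((ψ ∨ (φ ∨ ψ)) ∨ (ψ ≡ φ)) ≡ (¬χ ∨ (χ ⊃ φ)) = 3/8 ≡ 1/4 = 1/4

1/4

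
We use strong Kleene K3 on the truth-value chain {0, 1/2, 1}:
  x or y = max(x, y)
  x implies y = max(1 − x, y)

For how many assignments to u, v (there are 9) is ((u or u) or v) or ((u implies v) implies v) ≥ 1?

5

u = 0, v = 0 ↦ 0  <
u = 0, v = 1/2 ↦ 1/2  <
u = 0, v = 1 ↦ 1  ≥
u = 1/2, v = 0 ↦ 1/2  <
u = 1/2, v = 1/2 ↦ 1/2  <
u = 1/2, v = 1 ↦ 1  ≥
u = 1, v = 0 ↦ 1  ≥
u = 1, v = 1/2 ↦ 1  ≥
u = 1, v = 1 ↦ 1  ≥
So 5 of the 9 assignments meet the threshold.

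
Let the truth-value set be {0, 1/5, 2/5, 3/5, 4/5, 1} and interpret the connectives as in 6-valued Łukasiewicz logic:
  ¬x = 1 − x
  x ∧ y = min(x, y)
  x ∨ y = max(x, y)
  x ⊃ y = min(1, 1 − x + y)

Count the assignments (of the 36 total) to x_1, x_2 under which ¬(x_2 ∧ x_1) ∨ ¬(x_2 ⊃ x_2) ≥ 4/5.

20

value 1: 11 assignments (counts)
value 4/5: 9 assignments (counts)
value 3/5: 7 assignments
value 2/5: 5 assignments
value 1/5: 3 assignments
value 0: 1 assignment
So 20 of the 36 assignments meet the threshold.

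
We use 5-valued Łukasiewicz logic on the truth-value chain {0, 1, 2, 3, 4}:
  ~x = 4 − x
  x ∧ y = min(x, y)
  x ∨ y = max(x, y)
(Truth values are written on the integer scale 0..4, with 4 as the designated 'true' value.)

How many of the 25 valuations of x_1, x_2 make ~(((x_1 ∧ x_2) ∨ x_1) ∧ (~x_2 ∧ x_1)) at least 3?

value 4: 9 assignments (counts)
value 3: 7 assignments (counts)
value 2: 5 assignments
value 1: 3 assignments
value 0: 1 assignment
So 16 of the 25 assignments meet the threshold.

16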